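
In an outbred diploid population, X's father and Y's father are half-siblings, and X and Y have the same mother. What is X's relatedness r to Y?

0.3125

With two independent routes of shared ancestry, r is the sum of the two contributions.
X and Y are related in two ways: half first cousins through their fathers (r = 1/16) and half-sibs through their shared mother (r = 1/4).
r = 1/16 + 1/4 = 5/16 = 0.3125.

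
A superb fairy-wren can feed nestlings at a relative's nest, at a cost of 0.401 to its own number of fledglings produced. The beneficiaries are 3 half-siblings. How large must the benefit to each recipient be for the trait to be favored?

0.5347

r to a half-sibling = 0.25 (half-sibs share one parent — one path of length 2: r = (1/2)^2 = 1/4).
Hamilton's rule with n recipients of equal r: n·r·B > C, so B > C/(n·r) = 0.401/(3·0.25) = 0.5347.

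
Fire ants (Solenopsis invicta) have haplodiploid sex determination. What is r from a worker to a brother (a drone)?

0.25

Her haploid brother carries none of their father's genes and a random half of their mother's genome; that half matches the maternal half of her own genome with probability 1/2: r = 1/2 · 1/2 = 1/4.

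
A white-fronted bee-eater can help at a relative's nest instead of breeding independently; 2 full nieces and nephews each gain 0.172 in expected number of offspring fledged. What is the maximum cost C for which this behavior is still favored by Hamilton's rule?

r to a full niece or nephew = 1/4 (full aunt/uncle↔niece/nephew: two paths of length 3 through the shared grandparent pair: r = 2·(1/2)^3 = 1/4).
Hamilton's rule: n·r·B > C, so the trait is favored while C < n·r·B = 2·0.25·0.172 = 0.086.

0.086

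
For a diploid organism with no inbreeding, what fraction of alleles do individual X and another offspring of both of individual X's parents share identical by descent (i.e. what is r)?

Each parent–offspring link contributes a factor of 1/2, and independent paths through distinct common ancestors add.
Full sibs share both parents — two paths of length 2: r = 2·(1/2)^2 = 1/2.

0.5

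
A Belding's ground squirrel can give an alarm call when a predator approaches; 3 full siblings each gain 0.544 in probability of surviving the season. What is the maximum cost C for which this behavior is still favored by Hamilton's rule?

r to a full sibling = 1/2 (full sibs share both parents — two paths of length 2: r = 2·(1/2)^2 = 1/2).
Hamilton's rule: n·r·B > C, so the trait is favored while C < n·r·B = 3·0.5·0.544 = 0.816.

0.816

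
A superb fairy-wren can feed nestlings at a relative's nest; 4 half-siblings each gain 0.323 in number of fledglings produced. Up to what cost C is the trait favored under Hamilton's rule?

r to a half-sibling = 0.25 (half-sibs share one parent — one path of length 2: r = (1/2)^2 = 1/4).
Hamilton's rule: n·r·B > C, so the trait is favored while C < n·r·B = 4·0.25·0.323 = 0.323.

0.323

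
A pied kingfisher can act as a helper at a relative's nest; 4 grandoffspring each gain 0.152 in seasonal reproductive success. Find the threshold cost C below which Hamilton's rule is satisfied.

r to a grandoffspring = 1/4 (two parent–offspring links: r = (1/2)^2 = 1/4).
Hamilton's rule: n·r·B > C, so the trait is favored while C < n·r·B = 4·0.25·0.152 = 0.152.

0.152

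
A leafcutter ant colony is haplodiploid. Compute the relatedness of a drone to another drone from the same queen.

Haploid brothers each carry a random half of the queen's diploid genome, so on average they share half: r = 1/2.

0.5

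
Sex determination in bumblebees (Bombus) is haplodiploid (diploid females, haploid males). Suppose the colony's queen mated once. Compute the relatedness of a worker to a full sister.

Haplodiploid full sisters inherit their father's entire haploid genome identically (contributing 1/2) and on average half of their mother's contribution (1/2 · 1/2 = 1/4); r = 1/2 + 1/4 = 3/4.

0.75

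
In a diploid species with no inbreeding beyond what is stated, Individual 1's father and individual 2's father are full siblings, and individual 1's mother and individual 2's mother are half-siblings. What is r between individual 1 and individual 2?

0.1875

Independent pedigree routes through distinct common ancestors add.
Individual 1 and individual 2 are related in two ways: first cousins through their fathers (r = 1/8) and half first cousins through their mothers (r = 1/16).
r = 1/8 + 1/16 = 3/16 = 0.1875.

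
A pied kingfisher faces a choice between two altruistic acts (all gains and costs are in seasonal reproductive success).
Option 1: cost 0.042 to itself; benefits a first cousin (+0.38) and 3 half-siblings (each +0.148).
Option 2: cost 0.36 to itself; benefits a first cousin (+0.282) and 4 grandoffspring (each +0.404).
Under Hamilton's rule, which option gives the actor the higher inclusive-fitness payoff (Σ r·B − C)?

Option 1

Option 1: r to a first cousin = 0.125.
Option 1: r to a half-sibling = 0.25.
Option 1: Σ r·B − C = (1·0.125·0.38 + 3·0.25·0.148) − 0.042 = 0.1165.
Option 2: r to a first cousin = 0.125.
Option 2: r to a grandoffspring = 0.25.
Option 2: Σ r·B − C = (1·0.125·0.282 + 4·0.25·0.404) − 0.36 = 0.07925.
Option 1 has the higher net inclusive-fitness payoff.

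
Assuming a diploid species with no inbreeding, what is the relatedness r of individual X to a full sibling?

0.5

Each parent–offspring link contributes a factor of 1/2, and independent paths through distinct common ancestors add.
Full sibs share both parents — two paths of length 2: r = 2·(1/2)^2 = 1/2.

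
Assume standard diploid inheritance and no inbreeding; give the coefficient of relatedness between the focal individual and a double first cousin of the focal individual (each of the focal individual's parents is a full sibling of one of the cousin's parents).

0.25

Each parent–offspring link contributes a factor of 1/2, and independent paths through distinct common ancestors add.
Double first cousins share both grandparent pairs — four paths of length 4: r = 4·(1/2)^4 = 1/4.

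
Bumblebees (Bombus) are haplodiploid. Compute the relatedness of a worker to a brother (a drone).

Her haploid brother carries none of their father's genes and a random half of their mother's genome; that half matches the maternal half of her own genome with probability 1/2: r = 1/2 · 1/2 = 1/4.

0.25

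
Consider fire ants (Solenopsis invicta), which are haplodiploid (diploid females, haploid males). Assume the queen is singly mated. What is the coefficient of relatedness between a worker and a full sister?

0.75

Haplodiploid full sisters inherit their father's entire haploid genome identically (contributing 1/2) and on average half of their mother's contribution (1/2 · 1/2 = 1/4); r = 1/2 + 1/4 = 3/4.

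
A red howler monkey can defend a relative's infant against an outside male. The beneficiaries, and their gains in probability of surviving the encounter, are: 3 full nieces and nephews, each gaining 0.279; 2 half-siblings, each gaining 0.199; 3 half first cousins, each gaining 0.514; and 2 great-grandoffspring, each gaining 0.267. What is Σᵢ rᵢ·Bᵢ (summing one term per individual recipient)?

r to a full niece or nephew = 0.25 (full aunt/uncle↔niece/nephew: two paths of length 3 through the shared grandparent pair: r = 2·(1/2)^3 = 1/4).
r to a half-sibling = 0.25 (half-sibs share one parent — one path of length 2: r = (1/2)^2 = 1/4).
r to a half first cousin = 0.0625 (half first cousins share one grandparent — one path of length 4: r = (1/2)^4 = 1/16).
r to a great-grandoffspring = 1/8 (three parent–offspring links: r = (1/2)^3 = 1/8).
Summing one r·B term per recipient: 3·0.25·0.279 + 2·0.25·0.199 + 3·0.0625·0.514 + 2·0.125·0.267 = 0.471875.

0.471875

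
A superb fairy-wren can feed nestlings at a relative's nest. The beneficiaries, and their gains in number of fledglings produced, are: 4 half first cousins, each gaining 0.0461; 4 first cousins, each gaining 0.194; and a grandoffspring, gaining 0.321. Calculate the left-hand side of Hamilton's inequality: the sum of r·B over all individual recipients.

r to a half first cousin = 0.0625 (half first cousins share one grandparent — one path of length 4: r = (1/2)^4 = 1/16).
r to a first cousin = 1/8 (first cousins share one grandparent pair — two paths of length 4: r = 2·(1/2)^4 = 1/8).
r to a grandoffspring = 0.25 (two parent–offspring links: r = (1/2)^2 = 1/4).
Summing one r·B term per recipient: 4·0.0625·0.0461 + 4·0.125·0.194 + 1·0.25·0.321 = 0.188775.

0.188775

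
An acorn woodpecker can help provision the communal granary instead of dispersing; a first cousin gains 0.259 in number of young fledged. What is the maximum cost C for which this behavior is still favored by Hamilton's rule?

r to a first cousin = 1/8 (first cousins share one grandparent pair — two paths of length 4: r = 2·(1/2)^4 = 1/8).
Hamilton's rule: n·r·B > C, so the trait is favored while C < n·r·B = 1·0.125·0.259 = 0.032375.

0.032375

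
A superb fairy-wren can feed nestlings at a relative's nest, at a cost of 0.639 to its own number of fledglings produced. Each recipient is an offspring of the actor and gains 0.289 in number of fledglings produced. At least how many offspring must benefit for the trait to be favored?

5

r to an offspring = 1/2 (one parent–offspring link: r = (1/2)^1 = 1/2).
Hamilton's rule: n·r·B > C  ⇒  n > C/(r·B) = 0.639/(0.5·0.289) = 4.422.
The smallest integer exceeding 4.422 is 5.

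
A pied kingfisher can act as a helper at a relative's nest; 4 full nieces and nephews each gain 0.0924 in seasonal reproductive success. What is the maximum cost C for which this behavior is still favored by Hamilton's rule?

0.0924

r to a full niece or nephew = 1/4 (full aunt/uncle↔niece/nephew: two paths of length 3 through the shared grandparent pair: r = 2·(1/2)^3 = 1/4).
Hamilton's rule: n·r·B > C, so the trait is favored while C < n·r·B = 4·0.25·0.0924 = 0.0924.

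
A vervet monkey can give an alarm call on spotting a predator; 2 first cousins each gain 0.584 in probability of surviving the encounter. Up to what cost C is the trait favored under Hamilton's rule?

r to a first cousin = 0.125 (first cousins share one grandparent pair — two paths of length 4: r = 2·(1/2)^4 = 1/8).
Hamilton's rule: n·r·B > C, so the trait is favored while C < n·r·B = 2·0.125·0.584 = 0.146.

0.146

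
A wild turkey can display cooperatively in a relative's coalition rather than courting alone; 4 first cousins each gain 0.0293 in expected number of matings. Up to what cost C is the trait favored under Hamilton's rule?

r to a first cousin = 1/8 (first cousins share one grandparent pair — two paths of length 4: r = 2·(1/2)^4 = 1/8).
Hamilton's rule: n·r·B > C, so the trait is favored while C < n·r·B = 4·0.125·0.0293 = 0.01465.

0.01465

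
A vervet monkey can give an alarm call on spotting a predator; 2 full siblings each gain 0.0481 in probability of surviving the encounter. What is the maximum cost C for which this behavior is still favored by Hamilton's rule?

0.0481

r to a full sibling = 1/2 (full sibs share both parents — two paths of length 2: r = 2·(1/2)^2 = 1/2).
Hamilton's rule: n·r·B > C, so the trait is favored while C < n·r·B = 2·0.5·0.0481 = 0.0481.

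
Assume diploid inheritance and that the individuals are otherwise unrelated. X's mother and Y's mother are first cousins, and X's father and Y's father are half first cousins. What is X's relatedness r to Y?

Relatedness sums over independent paths through distinct common ancestors.
X and Y are related in two ways: second cousins through their mothers (r = 1/32) and half second cousins through their fathers (r = 1/64).
r = 1/32 + 1/64 = 0.046875.

0.046875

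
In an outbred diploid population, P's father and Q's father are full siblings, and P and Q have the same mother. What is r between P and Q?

Wright's path rule: contributions from independent ancestry routes add.
P and Q are related in two ways: first cousins through their fathers (r = 1/8) and half-sibs through their shared mother (r = 1/4).
r = 1/8 + 1/4 = 0.375.

0.375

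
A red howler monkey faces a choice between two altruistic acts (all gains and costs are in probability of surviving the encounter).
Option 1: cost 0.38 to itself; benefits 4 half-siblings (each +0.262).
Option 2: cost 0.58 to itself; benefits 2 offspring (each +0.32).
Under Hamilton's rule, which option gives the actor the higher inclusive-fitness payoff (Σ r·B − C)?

Option 1

Option 1: r to a half-sibling = 0.25.
Option 1: Σ r·B − C = (4·0.25·0.262) − 0.38 = -0.118.
Option 2: r to an offspring = 0.5.
Option 2: Σ r·B − C = (2·0.5·0.32) − 0.58 = -0.26.
Option 1 has the higher net inclusive-fitness payoff.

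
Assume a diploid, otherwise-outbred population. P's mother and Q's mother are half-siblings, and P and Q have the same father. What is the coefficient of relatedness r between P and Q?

0.3125

Relatedness sums over independent paths through distinct common ancestors.
P and Q are related in two ways: half first cousins through their mothers (r = 1/16) and half-sibs through their shared father (r = 1/4).
r = 1/16 + 1/4 = 5/16 = 0.3125.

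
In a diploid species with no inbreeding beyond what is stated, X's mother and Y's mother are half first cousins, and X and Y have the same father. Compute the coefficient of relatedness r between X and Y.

0.265625

With two independent routes of shared ancestry, r is the sum of the two contributions.
X and Y are related in two ways: half second cousins through their mothers (r = 1/64) and half-sibs through their shared father (r = 1/4).
r = 1/64 + 1/4 = 17/64 = 0.265625.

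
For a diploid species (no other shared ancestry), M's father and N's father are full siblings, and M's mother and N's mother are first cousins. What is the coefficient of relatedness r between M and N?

Independent pedigree routes through distinct common ancestors add.
M and N are related in two ways: first cousins through their fathers (r = 1/8) and second cousins through their mothers (r = 1/32).
r = 1/8 + 1/32 = 5/32 = 0.15625.

0.15625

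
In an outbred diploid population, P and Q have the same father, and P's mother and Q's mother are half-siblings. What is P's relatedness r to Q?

0.3125

With two independent routes of shared ancestry, r is the sum of the two contributions.
P and Q are related in two ways: half-sibs through their shared father (r = 1/4) and half first cousins through their mothers (r = 1/16).
r = 1/4 + 1/16 = 0.3125.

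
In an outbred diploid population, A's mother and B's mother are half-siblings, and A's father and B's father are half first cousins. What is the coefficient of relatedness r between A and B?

With two independent routes of shared ancestry, r is the sum of the two contributions.
A and B are related in two ways: half first cousins through their mothers (r = 1/16) and half second cousins through their fathers (r = 1/64).
r = 1/16 + 1/64 = 5/64 = 0.078125.

0.078125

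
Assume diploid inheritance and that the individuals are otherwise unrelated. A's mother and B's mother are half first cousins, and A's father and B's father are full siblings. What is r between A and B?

Independent pedigree routes through distinct common ancestors add.
A and B are related in two ways: half second cousins through their mothers (r = 1/64) and first cousins through their fathers (r = 1/8).
r = 1/64 + 1/8 = 0.140625.

0.140625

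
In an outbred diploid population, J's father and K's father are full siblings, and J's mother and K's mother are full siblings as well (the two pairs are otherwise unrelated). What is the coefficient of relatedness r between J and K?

0.25

Wright's path rule: contributions from independent ancestry routes add.
J and K are related in two ways: first cousins through their fathers (r = 1/8) and first cousins through their mothers (r = 1/8) — i.e. double first cousins.
r = 1/8 + 1/8 = 1/4 = 0.25.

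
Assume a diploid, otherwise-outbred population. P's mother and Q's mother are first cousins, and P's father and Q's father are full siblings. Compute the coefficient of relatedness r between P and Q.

Relatedness sums over independent paths through distinct common ancestors.
P and Q are related in two ways: second cousins through their mothers (r = 1/32) and first cousins through their fathers (r = 1/8).
r = 1/32 + 1/8 = 5/32 = 0.15625.

0.15625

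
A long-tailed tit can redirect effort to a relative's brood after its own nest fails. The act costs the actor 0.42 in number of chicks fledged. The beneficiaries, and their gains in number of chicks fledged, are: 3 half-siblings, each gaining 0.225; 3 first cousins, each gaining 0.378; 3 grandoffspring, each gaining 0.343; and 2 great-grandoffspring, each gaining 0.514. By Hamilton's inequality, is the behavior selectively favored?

Hamilton's rule: the trait is favored when the sum of r·B over every recipient exceeds the actor's cost C.
r to a half-sibling = 0.25 (half-sibs share one parent — one path of length 2: r = (1/2)^2 = 1/4).
r to a first cousin = 1/8 (first cousins share one grandparent pair — two paths of length 4: r = 2·(1/2)^4 = 1/8).
r to a grandoffspring = 1/4 (two parent–offspring links: r = (1/2)^2 = 1/4).
r to a great-grandoffspring = 0.125 (three parent–offspring links: r = (1/2)^3 = 1/8).
Summing one r·B term per recipient: 3·0.25·0.225 + 3·0.125·0.378 + 3·0.25·0.343 + 2·0.125·0.514 = 0.69625.
0.69625 > 0.42: the indirect benefit exceeds the cost.

Yes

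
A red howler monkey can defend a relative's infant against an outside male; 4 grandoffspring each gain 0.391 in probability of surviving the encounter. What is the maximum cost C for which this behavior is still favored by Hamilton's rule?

r to a grandoffspring = 1/4 (two parent–offspring links: r = (1/2)^2 = 1/4).
Hamilton's rule: n·r·B > C, so the trait is favored while C < n·r·B = 4·0.25·0.391 = 0.391.

0.391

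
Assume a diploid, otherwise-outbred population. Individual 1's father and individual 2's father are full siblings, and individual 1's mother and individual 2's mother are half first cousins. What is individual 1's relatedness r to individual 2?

0.140625

Wright's path rule: contributions from independent ancestry routes add.
Individual 1 and individual 2 are related in two ways: first cousins through their fathers (r = 1/8) and half second cousins through their mothers (r = 1/64).
r = 1/8 + 1/64 = 0.140625.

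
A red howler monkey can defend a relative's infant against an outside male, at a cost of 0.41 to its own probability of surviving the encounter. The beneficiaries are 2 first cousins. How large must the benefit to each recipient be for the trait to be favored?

1.64

r to a first cousin = 0.125 (first cousins share one grandparent pair — two paths of length 4: r = 2·(1/2)^4 = 1/8).
Hamilton's rule with n recipients of equal r: n·r·B > C, so B > C/(n·r) = 0.41/(2·0.125) = 1.64.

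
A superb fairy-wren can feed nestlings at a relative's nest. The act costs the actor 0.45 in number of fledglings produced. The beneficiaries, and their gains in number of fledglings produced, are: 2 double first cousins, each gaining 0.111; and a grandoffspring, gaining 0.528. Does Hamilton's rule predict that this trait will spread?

Hamilton's rule: the trait is favored when the sum of r·B over every recipient exceeds the actor's cost C.
r to a double first cousin = 1/4 (double first cousins share both grandparent pairs — four paths of length 4: r = 4·(1/2)^4 = 1/4).
r to a grandoffspring = 1/4 (two parent–offspring links: r = (1/2)^2 = 1/4).
Summing one r·B term per recipient: 2·0.25·0.111 + 1·0.25·0.528 = 0.1875.
0.1875 < 0.45: the indirect benefit is less than the cost.

No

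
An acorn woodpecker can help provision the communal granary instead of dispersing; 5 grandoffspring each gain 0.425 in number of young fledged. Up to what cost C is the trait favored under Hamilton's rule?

0.53125

r to a grandoffspring = 0.25 (two parent–offspring links: r = (1/2)^2 = 1/4).
Hamilton's rule: n·r·B > C, so the trait is favored while C < n·r·B = 5·0.25·0.425 = 0.53125.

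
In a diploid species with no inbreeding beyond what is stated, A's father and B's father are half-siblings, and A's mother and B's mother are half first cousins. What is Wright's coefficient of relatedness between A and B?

0.078125

Wright's path rule: contributions from independent ancestry routes add.
A and B are related in two ways: half first cousins through their fathers (r = 1/16) and half second cousins through their mothers (r = 1/64).
r = 1/16 + 1/64 = 0.078125.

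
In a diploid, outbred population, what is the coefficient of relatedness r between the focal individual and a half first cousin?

0.0625

Half first cousins share one grandparent — one path of length 4: r = (1/2)^4 = 1/16.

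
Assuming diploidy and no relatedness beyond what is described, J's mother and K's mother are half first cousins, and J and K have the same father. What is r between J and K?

0.265625

Wright's path rule: contributions from independent ancestry routes add.
J and K are related in two ways: half second cousins through their mothers (r = 1/64) and half-sibs through their shared father (r = 1/4).
r = 1/64 + 1/4 = 17/64 = 0.265625.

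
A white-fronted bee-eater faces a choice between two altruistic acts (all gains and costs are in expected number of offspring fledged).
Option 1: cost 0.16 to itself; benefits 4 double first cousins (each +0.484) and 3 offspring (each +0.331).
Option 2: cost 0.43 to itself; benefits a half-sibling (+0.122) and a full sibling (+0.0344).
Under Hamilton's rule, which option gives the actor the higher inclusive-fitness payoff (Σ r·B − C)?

Option 1: r to a double first cousin = 0.25.
Option 1: r to an offspring = 0.5.
Option 1: Σ r·B − C = (4·0.25·0.484 + 3·0.5·0.331) − 0.16 = 0.8205.
Option 2: r to a half-sibling = 0.25.
Option 2: r to a full sibling = 0.5.
Option 2: Σ r·B − C = (1·0.25·0.122 + 1·0.5·0.0344) − 0.43 = -0.3823.
Option 1 has the higher net inclusive-fitness payoff.

Option 1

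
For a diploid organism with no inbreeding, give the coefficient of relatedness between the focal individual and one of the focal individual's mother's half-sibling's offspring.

Each parent–offspring link contributes a factor of 1/2, and independent paths through distinct common ancestors add.
Half first cousins share one grandparent — one path of length 4: r = (1/2)^4 = 1/16.

0.0625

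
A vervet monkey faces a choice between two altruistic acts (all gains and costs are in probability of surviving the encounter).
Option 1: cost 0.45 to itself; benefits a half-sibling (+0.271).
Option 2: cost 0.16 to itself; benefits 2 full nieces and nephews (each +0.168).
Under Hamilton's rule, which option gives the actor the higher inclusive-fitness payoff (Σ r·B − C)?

Option 1: r to a half-sibling = 0.25.
Option 1: Σ r·B − C = (1·0.25·0.271) − 0.45 = -0.38225.
Option 2: r to a full niece or nephew = 0.25.
Option 2: Σ r·B − C = (2·0.25·0.168) − 0.16 = -0.076.
Option 2 has the higher net inclusive-fitness payoff.

Option 2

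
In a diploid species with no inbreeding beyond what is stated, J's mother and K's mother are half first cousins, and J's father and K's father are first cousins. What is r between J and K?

0.046875

Wright's path rule: contributions from independent ancestry routes add.
J and K are related in two ways: half second cousins through their mothers (r = 1/64) and second cousins through their fathers (r = 1/32).
r = 1/64 + 1/32 = 0.046875.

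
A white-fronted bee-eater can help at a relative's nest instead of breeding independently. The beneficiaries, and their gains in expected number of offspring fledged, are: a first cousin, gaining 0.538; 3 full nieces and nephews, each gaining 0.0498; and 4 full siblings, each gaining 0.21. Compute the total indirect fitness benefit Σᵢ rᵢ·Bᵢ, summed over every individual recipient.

0.5246

r to a first cousin = 0.125 (first cousins share one grandparent pair — two paths of length 4: r = 2·(1/2)^4 = 1/8).
r to a full niece or nephew = 0.25 (full aunt/uncle↔niece/nephew: two paths of length 3 through the shared grandparent pair: r = 2·(1/2)^3 = 1/4).
r to a full sibling = 0.5 (full sibs share both parents — two paths of length 2: r = 2·(1/2)^2 = 1/2).
Summing one r·B term per recipient: 1·0.125·0.538 + 3·0.25·0.0498 + 4·0.5·0.21 = 0.5246.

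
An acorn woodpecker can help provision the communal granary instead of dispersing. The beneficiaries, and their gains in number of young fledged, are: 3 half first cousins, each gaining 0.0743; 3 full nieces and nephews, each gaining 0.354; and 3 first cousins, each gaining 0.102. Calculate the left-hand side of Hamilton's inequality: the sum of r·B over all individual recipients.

0.31768125

r to a half first cousin = 0.0625 (half first cousins share one grandparent — one path of length 4: r = (1/2)^4 = 1/16).
r to a full niece or nephew = 1/4 (full aunt/uncle↔niece/nephew: two paths of length 3 through the shared grandparent pair: r = 2·(1/2)^3 = 1/4).
r to a first cousin = 1/8 (first cousins share one grandparent pair — two paths of length 4: r = 2·(1/2)^4 = 1/8).
Summing one r·B term per recipient: 3·0.0625·0.0743 + 3·0.25·0.354 + 3·0.125·0.102 = 0.31768125.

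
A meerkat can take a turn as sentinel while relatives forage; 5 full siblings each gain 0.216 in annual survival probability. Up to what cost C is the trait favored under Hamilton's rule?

r to a full sibling = 1/2 (full sibs share both parents — two paths of length 2: r = 2·(1/2)^2 = 1/2).
Hamilton's rule: n·r·B > C, so the trait is favored while C < n·r·B = 5·0.5·0.216 = 0.54.

0.54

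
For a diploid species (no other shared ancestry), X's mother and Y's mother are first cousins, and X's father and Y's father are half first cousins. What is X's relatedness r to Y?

0.046875

Independent pedigree routes through distinct common ancestors add.
X and Y are related in two ways: second cousins through their mothers (r = 1/32) and half second cousins through their fathers (r = 1/64).
r = 1/32 + 1/64 = 0.046875.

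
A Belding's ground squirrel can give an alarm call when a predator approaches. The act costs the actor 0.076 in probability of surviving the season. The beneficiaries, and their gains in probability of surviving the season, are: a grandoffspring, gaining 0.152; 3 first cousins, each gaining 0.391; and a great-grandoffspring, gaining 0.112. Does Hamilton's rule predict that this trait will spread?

Hamilton's rule: the trait is favored when the sum of r·B over every recipient exceeds the actor's cost C.
r to a grandoffspring = 1/4 (two parent–offspring links: r = (1/2)^2 = 1/4).
r to a first cousin = 1/8 (first cousins share one grandparent pair — two paths of length 4: r = 2·(1/2)^4 = 1/8).
r to a great-grandoffspring = 1/8 (three parent–offspring links: r = (1/2)^3 = 1/8).
Summing one r·B term per recipient: 1·0.25·0.152 + 3·0.125·0.391 + 1·0.125·0.112 = 0.198625.
0.198625 > 0.076: the indirect benefit exceeds the cost.

Yes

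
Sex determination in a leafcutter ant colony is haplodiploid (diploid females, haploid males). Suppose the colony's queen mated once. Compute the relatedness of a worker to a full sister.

0.75

Haplodiploid full sisters inherit their father's entire haploid genome identically (contributing 1/2) and on average half of their mother's contribution (1/2 · 1/2 = 1/4); r = 1/2 + 1/4 = 3/4.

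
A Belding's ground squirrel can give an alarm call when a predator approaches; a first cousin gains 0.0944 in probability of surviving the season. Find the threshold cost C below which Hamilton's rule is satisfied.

r to a first cousin = 1/8 (first cousins share one grandparent pair — two paths of length 4: r = 2·(1/2)^4 = 1/8).
Hamilton's rule: n·r·B > C, so the trait is favored while C < n·r·B = 1·0.125·0.0944 = 0.0118.

0.0118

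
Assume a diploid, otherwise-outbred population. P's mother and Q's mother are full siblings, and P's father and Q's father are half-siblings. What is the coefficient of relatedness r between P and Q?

0.1875

Wright's path rule: contributions from independent ancestry routes add.
P and Q are related in two ways: first cousins through their mothers (r = 1/8) and half first cousins through their fathers (r = 1/16).
r = 1/8 + 1/16 = 3/16 = 0.1875.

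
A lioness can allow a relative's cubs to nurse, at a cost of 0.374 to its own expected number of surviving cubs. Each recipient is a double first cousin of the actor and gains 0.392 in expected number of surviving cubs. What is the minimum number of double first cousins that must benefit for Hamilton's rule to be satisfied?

r to a double first cousin = 0.25 (double first cousins share both grandparent pairs — four paths of length 4: r = 4·(1/2)^4 = 1/4).
Hamilton's rule: n·r·B > C  ⇒  n > C/(r·B) = 0.374/(0.25·0.392) = 3.816.
The smallest integer exceeding 3.816 is 4.

4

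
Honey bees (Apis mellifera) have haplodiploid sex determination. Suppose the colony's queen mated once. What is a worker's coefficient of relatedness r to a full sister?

0.75

Haplodiploid full sisters inherit their father's entire haploid genome identically (contributing 1/2) and on average half of their mother's contribution (1/2 · 1/2 = 1/4); r = 1/2 + 1/4 = 3/4.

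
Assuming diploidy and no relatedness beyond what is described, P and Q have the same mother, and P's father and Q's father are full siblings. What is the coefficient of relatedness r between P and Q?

0.375

With two independent routes of shared ancestry, r is the sum of the two contributions.
P and Q are related in two ways: half-sibs through their shared mother (r = 1/4) and first cousins through their fathers (r = 1/8).
r = 1/4 + 1/8 = 0.375.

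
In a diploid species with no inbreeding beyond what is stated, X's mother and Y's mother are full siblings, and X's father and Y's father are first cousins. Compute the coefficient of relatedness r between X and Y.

0.15625

Wright's path rule: contributions from independent ancestry routes add.
X and Y are related in two ways: first cousins through their mothers (r = 1/8) and second cousins through their fathers (r = 1/32).
r = 1/8 + 1/32 = 5/32 = 0.15625.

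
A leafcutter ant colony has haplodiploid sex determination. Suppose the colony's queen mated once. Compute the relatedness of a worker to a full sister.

Haplodiploid full sisters inherit their father's entire haploid genome identically (contributing 1/2) and on average half of their mother's contribution (1/2 · 1/2 = 1/4); r = 1/2 + 1/4 = 3/4.

0.75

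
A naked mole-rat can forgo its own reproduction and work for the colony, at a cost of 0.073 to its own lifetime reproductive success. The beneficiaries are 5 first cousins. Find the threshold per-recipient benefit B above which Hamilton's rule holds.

r to a first cousin = 1/8 (first cousins share one grandparent pair — two paths of length 4: r = 2·(1/2)^4 = 1/8).
Hamilton's rule with n recipients of equal r: n·r·B > C, so B > C/(n·r) = 0.073/(5·0.125) = 0.1168.

0.1168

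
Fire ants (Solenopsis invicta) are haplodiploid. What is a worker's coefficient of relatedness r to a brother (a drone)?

0.25

Her haploid brother carries none of their father's genes and a random half of their mother's genome; that half matches the maternal half of her own genome with probability 1/2: r = 1/2 · 1/2 = 1/4.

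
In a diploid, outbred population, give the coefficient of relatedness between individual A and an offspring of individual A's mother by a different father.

0.25

Each parent–offspring link contributes a factor of 1/2, and independent paths through distinct common ancestors add.
Half-sibs share one parent — one path of length 2: r = (1/2)^2 = 1/4.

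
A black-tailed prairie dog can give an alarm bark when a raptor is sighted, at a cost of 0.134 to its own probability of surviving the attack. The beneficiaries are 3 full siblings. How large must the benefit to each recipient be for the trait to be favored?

0.0893

r to a full sibling = 1/2 (full sibs share both parents — two paths of length 2: r = 2·(1/2)^2 = 1/2).
Hamilton's rule with n recipients of equal r: n·r·B > C, so B > C/(n·r) = 0.134/(3·0.5) = 0.0893.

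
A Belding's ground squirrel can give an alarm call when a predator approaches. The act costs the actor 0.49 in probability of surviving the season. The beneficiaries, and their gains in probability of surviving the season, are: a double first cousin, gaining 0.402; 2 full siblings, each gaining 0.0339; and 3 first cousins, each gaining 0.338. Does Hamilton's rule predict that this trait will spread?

Hamilton's rule: the trait is favored when the sum of r·B over every recipient exceeds the actor's cost C.
r to a double first cousin = 0.25 (double first cousins share both grandparent pairs — four paths of length 4: r = 4·(1/2)^4 = 1/4).
r to a full sibling = 1/2 (full sibs share both parents — two paths of length 2: r = 2·(1/2)^2 = 1/2).
r to a first cousin = 0.125 (first cousins share one grandparent pair — two paths of length 4: r = 2·(1/2)^4 = 1/8).
Summing one r·B term per recipient: 1·0.25·0.402 + 2·0.5·0.0339 + 3·0.125·0.338 = 0.26115.
0.26115 < 0.49: the indirect benefit is less than the cost.

No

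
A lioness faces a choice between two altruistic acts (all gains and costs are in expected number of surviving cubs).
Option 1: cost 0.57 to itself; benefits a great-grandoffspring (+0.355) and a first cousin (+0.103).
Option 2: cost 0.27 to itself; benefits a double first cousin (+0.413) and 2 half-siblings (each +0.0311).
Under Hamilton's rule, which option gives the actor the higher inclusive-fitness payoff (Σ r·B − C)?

Option 2

Option 1: r to a great-grandoffspring = 0.125.
Option 1: r to a first cousin = 0.125.
Option 1: Σ r·B − C = (1·0.125·0.355 + 1·0.125·0.103) − 0.57 = -0.51275.
Option 2: r to a double first cousin = 0.25.
Option 2: r to a half-sibling = 0.25.
Option 2: Σ r·B − C = (1·0.25·0.413 + 2·0.25·0.0311) − 0.27 = -0.1512.
Option 2 has the higher net inclusive-fitness payoff.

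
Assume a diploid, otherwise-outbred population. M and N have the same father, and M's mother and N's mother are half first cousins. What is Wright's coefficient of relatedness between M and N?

With two independent routes of shared ancestry, r is the sum of the two contributions.
M and N are related in two ways: half-sibs through their shared father (r = 1/4) and half second cousins through their mothers (r = 1/64).
r = 1/4 + 1/64 = 0.265625.

0.265625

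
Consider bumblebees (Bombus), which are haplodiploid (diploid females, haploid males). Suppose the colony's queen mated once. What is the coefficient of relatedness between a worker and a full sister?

0.75

Haplodiploid full sisters inherit their father's entire haploid genome identically (contributing 1/2) and on average half of their mother's contribution (1/2 · 1/2 = 1/4); r = 1/2 + 1/4 = 3/4.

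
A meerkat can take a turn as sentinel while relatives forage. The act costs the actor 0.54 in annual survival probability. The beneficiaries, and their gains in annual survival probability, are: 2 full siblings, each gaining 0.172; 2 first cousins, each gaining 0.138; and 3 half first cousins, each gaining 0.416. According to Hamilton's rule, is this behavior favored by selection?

No

Hamilton's rule: the trait is favored when the sum of r·B over every recipient exceeds the actor's cost C.
r to a full sibling = 0.5 (full sibs share both parents — two paths of length 2: r = 2·(1/2)^2 = 1/2).
r to a first cousin = 0.125 (first cousins share one grandparent pair — two paths of length 4: r = 2·(1/2)^4 = 1/8).
r to a half first cousin = 1/16 (half first cousins share one grandparent — one path of length 4: r = (1/2)^4 = 1/16).
Summing one r·B term per recipient: 2·0.5·0.172 + 2·0.125·0.138 + 3·0.0625·0.416 = 0.2845.
0.2845 < 0.54: the indirect benefit is less than the cost.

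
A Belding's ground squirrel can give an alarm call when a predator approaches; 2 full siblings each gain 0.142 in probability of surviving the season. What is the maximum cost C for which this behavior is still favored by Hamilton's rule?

r to a full sibling = 0.5 (full sibs share both parents — two paths of length 2: r = 2·(1/2)^2 = 1/2).
Hamilton's rule: n·r·B > C, so the trait is favored while C < n·r·B = 2·0.5·0.142 = 0.142.

0.142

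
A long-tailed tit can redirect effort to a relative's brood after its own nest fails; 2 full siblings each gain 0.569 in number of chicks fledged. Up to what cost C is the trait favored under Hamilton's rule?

r to a full sibling = 0.5 (full sibs share both parents — two paths of length 2: r = 2·(1/2)^2 = 1/2).
Hamilton's rule: n·r·B > C, so the trait is favored while C < n·r·B = 2·0.5·0.569 = 0.569.

0.569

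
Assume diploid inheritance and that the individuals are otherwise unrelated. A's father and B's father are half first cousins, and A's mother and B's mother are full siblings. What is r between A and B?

Independent pedigree routes through distinct common ancestors add.
A and B are related in two ways: half second cousins through their fathers (r = 1/64) and first cousins through their mothers (r = 1/8).
r = 1/64 + 1/8 = 9/64 = 0.140625.

0.140625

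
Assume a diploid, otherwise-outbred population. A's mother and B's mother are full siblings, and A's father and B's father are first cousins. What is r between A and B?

0.15625

Wright's path rule: contributions from independent ancestry routes add.
A and B are related in two ways: first cousins through their mothers (r = 1/8) and second cousins through their fathers (r = 1/32).
r = 1/8 + 1/32 = 0.15625.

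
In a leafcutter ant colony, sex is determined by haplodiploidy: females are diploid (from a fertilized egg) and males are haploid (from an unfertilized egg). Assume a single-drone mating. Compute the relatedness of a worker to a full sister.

0.75

Haplodiploid full sisters inherit their father's entire haploid genome identically (contributing 1/2) and on average half of their mother's contribution (1/2 · 1/2 = 1/4); r = 1/2 + 1/4 = 3/4.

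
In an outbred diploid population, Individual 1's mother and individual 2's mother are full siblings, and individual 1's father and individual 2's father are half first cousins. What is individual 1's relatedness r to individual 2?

With two independent routes of shared ancestry, r is the sum of the two contributions.
Individual 1 and individual 2 are related in two ways: first cousins through their mothers (r = 1/8) and half second cousins through their fathers (r = 1/64).
r = 1/8 + 1/64 = 9/64 = 0.140625.

0.140625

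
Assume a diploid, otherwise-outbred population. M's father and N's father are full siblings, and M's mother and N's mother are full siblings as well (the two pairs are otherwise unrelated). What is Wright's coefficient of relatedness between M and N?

Independent pedigree routes through distinct common ancestors add.
M and N are related in two ways: first cousins through their fathers (r = 1/8) and first cousins through their mothers (r = 1/8) — i.e. double first cousins.
r = 1/8 + 1/8 = 0.25.

0.25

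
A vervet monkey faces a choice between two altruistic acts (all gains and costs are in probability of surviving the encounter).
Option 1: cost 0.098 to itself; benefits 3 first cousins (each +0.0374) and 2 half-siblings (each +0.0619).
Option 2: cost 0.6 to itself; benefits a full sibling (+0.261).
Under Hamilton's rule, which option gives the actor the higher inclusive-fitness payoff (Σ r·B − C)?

Option 1: r to a first cousin = 0.125.
Option 1: r to a half-sibling = 0.25.
Option 1: Σ r·B − C = (3·0.125·0.0374 + 2·0.25·0.0619) − 0.098 = -0.053025.
Option 2: r to a full sibling = 0.5.
Option 2: Σ r·B − C = (1·0.5·0.261) − 0.6 = -0.4695.
Option 1 has the higher net inclusive-fitness payoff.

Option 1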